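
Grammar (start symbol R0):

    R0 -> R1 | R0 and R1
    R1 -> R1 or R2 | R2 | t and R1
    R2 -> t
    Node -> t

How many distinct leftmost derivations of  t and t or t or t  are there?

4

Parse trees for t and t or t or t:
  [R0 [R1 [R1 [R1 t and [R1 [R2 t]]] or [R2 t]] or [R2 t]]]
  [R0 [R1 [R1 t and [R1 [R1 [R2 t]] or [R2 t]]] or [R2 t]]]
  [R0 [R1 t and [R1 [R1 [R1 [R2 t]] or [R2 t]] or [R2 t]]]]
  [R0 [R0 [R1 [R2 t]]] and [R1 [R1 [R1 [R2 t]] or [R2 t]] or [R2 t]]]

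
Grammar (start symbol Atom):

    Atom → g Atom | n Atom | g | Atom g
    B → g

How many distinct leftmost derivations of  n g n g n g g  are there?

Parse trees for n g n g n g g:
  [Atom n [Atom g [Atom n [Atom g [Atom n [Atom g [Atom g]]]]]]]
  [Atom n [Atom g [Atom n [Atom g [Atom n [Atom [Atom g] g]]]]]]
  [Atom n [Atom g [Atom n [Atom g [Atom [Atom n [Atom g]] g]]]]]
  [Atom n [Atom g [Atom n [Atom [Atom g [Atom n [Atom g]]] g]]]]
  [Atom n [Atom g [Atom [Atom n [Atom g [Atom n [Atom g]]]] g]]]
  [Atom n [Atom [Atom g [Atom n [Atom g [Atom n [Atom g]]]]] g]]
  [Atom [Atom n [Atom g [Atom n [Atom g [Atom n [Atom g]]]]]] g]

7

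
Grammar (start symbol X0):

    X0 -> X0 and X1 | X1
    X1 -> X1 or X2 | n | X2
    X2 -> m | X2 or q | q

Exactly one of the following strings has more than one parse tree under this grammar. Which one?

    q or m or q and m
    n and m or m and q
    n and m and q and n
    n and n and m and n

q or m or q and m: 2 trees
n and m or m and q: 1 tree
n and m and q and n: 1 tree
n and n and m and n: 1 tree

q or m or q and m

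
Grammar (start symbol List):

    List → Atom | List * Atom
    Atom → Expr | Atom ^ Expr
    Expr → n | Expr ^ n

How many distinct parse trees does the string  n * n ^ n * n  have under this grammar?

Parse trees for n * n ^ n * n:
  [List [List [List [Atom [Expr n]]] * [Atom [Expr [Expr n] ^ n]]] * [Atom [Expr n]]]
  [List [List [List [Atom [Expr n]]] * [Atom [Atom [Expr n]] ^ [Expr n]]] * [Atom [Expr n]]]

2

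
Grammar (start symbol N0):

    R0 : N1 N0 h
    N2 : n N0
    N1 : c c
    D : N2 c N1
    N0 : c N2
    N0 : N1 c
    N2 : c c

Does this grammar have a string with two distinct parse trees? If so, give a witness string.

Ambiguous

Witness: c c c

Derivation 1: N0 ⇒ c N2 ⇒ c c c
Derivation 2: N0 ⇒ N1 c ⇒ c c c

Two distinct leftmost derivations for the same string.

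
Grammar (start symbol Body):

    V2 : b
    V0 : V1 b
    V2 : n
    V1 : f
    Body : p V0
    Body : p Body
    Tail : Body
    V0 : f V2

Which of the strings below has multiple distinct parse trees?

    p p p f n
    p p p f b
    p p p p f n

p p p f b

p p p f n: 1 tree
p p p f b: 2 trees
p p p p f n: 1 tree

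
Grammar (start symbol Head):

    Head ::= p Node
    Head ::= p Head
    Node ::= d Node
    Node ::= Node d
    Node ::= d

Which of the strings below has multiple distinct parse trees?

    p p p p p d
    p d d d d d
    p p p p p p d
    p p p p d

p d d d d d

p p p p p d: 1 tree
p d d d d d: 16 trees
p p p p p p d: 1 tree
p p p p d: 1 tree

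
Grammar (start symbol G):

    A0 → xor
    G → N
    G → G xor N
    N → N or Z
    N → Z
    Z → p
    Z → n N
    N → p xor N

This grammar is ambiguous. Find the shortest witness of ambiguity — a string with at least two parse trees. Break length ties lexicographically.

p xor p

length 1: no string has ≥2 trees
length 2: no string has ≥2 trees
length 3: p xor p has 2 parse trees

Two derivations of p xor p:
  G ⇒ N ⇒ p xor N ⇒ p xor Z ⇒ p xor p
  G ⇒ G xor N ⇒ N xor N ⇒ Z xor N ⇒ p xor N ⇒ p xor Z ⇒ p xor p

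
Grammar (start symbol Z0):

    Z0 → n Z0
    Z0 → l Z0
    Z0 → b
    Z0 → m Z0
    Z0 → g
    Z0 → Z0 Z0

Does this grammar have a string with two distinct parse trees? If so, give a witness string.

Witness: b b b

Derivation 1: Z0 ⇒ Z0 Z0 ⇒ b Z0 ⇒ b Z0 Z0 ⇒ b b Z0 ⇒ b b b
Derivation 2: Z0 ⇒ Z0 Z0 ⇒ Z0 Z0 Z0 ⇒ b Z0 Z0 ⇒ b b Z0 ⇒ b b b

Two distinct leftmost derivations for the same string.

Ambiguous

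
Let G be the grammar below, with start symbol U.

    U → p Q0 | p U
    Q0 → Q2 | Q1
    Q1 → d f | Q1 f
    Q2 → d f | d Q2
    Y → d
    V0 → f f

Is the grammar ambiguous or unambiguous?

Ambiguous

Witness: p d f

Derivation 1: U ⇒ p Q0 ⇒ p Q2 ⇒ p d f
Derivation 2: U ⇒ p Q0 ⇒ p Q1 ⇒ p d f

Two distinct leftmost derivations for the same string.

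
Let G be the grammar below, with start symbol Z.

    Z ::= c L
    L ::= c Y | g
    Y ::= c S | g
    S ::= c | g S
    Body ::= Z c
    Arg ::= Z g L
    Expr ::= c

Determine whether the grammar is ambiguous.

Unambiguous

Only Z, L, Y, S are reachable from Z; ignoring the rest: Each reachable nonterminal has at most one production per leading terminal, and all productions are right-linear; the derivation is determined token-by-token.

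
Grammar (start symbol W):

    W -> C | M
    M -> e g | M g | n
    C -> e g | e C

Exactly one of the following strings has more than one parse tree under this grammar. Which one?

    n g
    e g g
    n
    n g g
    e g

n g: 1 tree
e g g: 1 tree
n: 1 tree
n g g: 1 tree
e g: 2 trees

e g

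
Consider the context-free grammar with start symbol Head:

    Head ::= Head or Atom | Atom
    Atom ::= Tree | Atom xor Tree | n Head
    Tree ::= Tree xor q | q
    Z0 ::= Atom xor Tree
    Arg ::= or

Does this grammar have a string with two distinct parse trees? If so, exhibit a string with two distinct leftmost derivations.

Witness: q xor q

Derivation 1: Head ⇒ Atom ⇒ Tree ⇒ Tree xor q ⇒ q xor q
Derivation 2: Head ⇒ Atom ⇒ Atom xor Tree ⇒ Tree xor Tree ⇒ q xor Tree ⇒ q xor q

Two distinct leftmost derivations for the same string.

Ambiguous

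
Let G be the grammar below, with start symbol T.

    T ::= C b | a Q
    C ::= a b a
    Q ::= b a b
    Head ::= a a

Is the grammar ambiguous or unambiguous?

Ambiguous

Witness: a b a b

Derivation 1: T ⇒ C b ⇒ a b a b
Derivation 2: T ⇒ a Q ⇒ a b a b

Two distinct leftmost derivations for the same string.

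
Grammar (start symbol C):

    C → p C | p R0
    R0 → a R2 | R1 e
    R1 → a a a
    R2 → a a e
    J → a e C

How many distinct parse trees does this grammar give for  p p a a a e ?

2

Parse trees for p p a a a e:
  [C p [C p [R0 a [R2 a a e]]]]
  [C p [C p [R0 [R1 a a a] e]]]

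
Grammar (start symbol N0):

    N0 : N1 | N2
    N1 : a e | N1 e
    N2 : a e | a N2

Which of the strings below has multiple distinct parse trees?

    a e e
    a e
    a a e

a e e: 1 tree
a e: 2 trees
a a e: 1 tree

a e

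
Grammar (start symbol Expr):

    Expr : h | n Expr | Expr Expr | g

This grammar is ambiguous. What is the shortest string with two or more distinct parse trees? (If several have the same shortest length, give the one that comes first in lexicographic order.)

length 1: no string has ≥2 trees
length 2: no string has ≥2 trees
length 3: g g g has 2 parse trees

Two derivations of g g g:
  Expr ⇒ Expr Expr ⇒ Expr Expr Expr ⇒ g Expr Expr ⇒ g g Expr ⇒ g g g
  Expr ⇒ Expr Expr ⇒ g Expr ⇒ g Expr Expr ⇒ g g Expr ⇒ g g g

g g g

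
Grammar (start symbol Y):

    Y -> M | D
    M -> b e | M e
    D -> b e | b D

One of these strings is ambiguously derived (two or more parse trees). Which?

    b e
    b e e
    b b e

b e

b e: 2 trees
b e e: 1 tree
b b e: 1 tree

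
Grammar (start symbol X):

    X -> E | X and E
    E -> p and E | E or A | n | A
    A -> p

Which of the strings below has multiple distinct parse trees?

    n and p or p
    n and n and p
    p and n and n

p and n and n

n and p or p: 1 tree
n and n and p: 1 tree
p and n and n: 2 trees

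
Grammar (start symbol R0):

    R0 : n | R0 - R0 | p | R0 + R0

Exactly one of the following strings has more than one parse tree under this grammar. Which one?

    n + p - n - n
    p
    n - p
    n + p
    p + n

n + p - n - n: 5 trees
p: 1 tree
n - p: 1 tree
n + p: 1 tree
p + n: 1 tree

n + p - n - n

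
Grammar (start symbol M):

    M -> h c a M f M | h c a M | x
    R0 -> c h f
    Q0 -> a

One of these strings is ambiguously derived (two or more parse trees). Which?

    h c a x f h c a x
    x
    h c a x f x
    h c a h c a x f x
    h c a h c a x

h c a x f h c a x: 1 tree
x: 1 tree
h c a x f x: 1 tree
h c a h c a x f x: 2 trees
h c a h c a x: 1 tree

h c a h c a x f x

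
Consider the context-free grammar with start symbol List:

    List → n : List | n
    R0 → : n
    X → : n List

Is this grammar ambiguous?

Unambiguous

Only List is reachable from List; ignoring the rest: Right-recursive list with a separator: after each atom, whether the separator follows determines the rule. One parse per string.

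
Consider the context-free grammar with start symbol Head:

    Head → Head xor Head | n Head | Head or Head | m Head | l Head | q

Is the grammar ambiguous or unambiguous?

Ambiguous

Witness: l q or q

Derivation 1: Head ⇒ Head or Head ⇒ l Head or Head ⇒ l q or Head ⇒ l q or q
Derivation 2: Head ⇒ l Head ⇒ l Head or Head ⇒ l q or Head ⇒ l q or q

Two distinct leftmost derivations for the same string.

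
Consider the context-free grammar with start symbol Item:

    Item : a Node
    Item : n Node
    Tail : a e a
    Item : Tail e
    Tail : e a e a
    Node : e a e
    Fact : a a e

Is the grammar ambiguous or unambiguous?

Ambiguous

Witness: a e a e

Derivation 1: Item ⇒ a Node ⇒ a e a e
Derivation 2: Item ⇒ Tail e ⇒ a e a e

Two distinct leftmost derivations for the same string.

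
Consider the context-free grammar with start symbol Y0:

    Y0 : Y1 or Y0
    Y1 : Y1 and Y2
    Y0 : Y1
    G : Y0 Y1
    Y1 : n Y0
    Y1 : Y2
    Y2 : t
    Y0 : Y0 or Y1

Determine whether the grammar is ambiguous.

Ambiguous

Witness: t or t

Derivation 1: Y0 ⇒ Y1 or Y0 ⇒ Y2 or Y0 ⇒ t or Y0 ⇒ t or Y1 ⇒ t or Y2 ⇒ t or t
Derivation 2: Y0 ⇒ Y0 or Y1 ⇒ Y1 or Y1 ⇒ Y2 or Y1 ⇒ t or Y1 ⇒ t or Y2 ⇒ t or t

Two distinct leftmost derivations for the same string.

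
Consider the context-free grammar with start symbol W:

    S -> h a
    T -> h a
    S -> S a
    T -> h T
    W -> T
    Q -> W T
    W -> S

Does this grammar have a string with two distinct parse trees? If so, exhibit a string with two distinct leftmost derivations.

Ambiguous

Witness: h a

Derivation 1: W ⇒ T ⇒ h a
Derivation 2: W ⇒ S ⇒ h a

Two distinct leftmost derivations for the same string.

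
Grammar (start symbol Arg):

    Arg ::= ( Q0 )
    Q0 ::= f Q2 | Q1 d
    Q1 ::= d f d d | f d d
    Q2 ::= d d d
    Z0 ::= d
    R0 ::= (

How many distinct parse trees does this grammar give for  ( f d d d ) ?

2

Parse trees for ( f d d d ):
  [Arg ( [Q0 f [Q2 d d d]] )]
  [Arg ( [Q0 [Q1 f d d] d] )]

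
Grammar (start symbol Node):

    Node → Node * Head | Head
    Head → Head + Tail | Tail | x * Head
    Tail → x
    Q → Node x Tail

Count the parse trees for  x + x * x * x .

2

Parse trees for x + x * x * x:
  [Node [Node [Head [Head [Tail x]] + [Tail x]]] * [Head x * [Head [Tail x]]]]
  [Node [Node [Node [Head [Head [Tail x]] + [Tail x]]] * [Head [Tail x]]] * [Head [Tail x]]]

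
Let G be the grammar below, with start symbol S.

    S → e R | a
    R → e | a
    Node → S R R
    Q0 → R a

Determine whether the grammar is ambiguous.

Only S, R are reachable from S; ignoring the rest: The reachable rules are right-linear with at most one rule per (nonterminal, next-terminal) pair. Each input token forces the next rule, so parsing is deterministic.

Unambiguous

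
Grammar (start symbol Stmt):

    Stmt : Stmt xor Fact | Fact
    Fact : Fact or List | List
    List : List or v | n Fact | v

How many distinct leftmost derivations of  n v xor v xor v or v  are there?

2

Parse trees for n v xor v xor v or v:
  [Stmt [Stmt [Stmt [Fact [List n [Fact [List v]]]]] xor [Fact [List v]]] xor [Fact [Fact [List v]] or [List v]]]
  [Stmt [Stmt [Stmt [Fact [List n [Fact [List v]]]]] xor [Fact [List v]]] xor [Fact [List [List v] or v]]]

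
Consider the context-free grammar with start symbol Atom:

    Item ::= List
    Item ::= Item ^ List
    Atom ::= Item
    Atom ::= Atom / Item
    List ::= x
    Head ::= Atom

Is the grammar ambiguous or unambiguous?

Unambiguous

(Head is unreachable from Atom, so its rules don't affect L(Atom).) The grammar is stratified — Atom handles '/' (left-recursive), Item handles '^', List atoms. Each operator has a fixed associativity and precedence level, so every string has one parse.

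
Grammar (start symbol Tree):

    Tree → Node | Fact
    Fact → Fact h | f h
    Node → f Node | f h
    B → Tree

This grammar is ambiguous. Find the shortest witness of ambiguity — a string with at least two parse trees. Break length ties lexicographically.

f h

length 2: f h has 2 parse trees

Two derivations of f h:
  Tree ⇒ Node ⇒ f h
  Tree ⇒ Fact ⇒ f h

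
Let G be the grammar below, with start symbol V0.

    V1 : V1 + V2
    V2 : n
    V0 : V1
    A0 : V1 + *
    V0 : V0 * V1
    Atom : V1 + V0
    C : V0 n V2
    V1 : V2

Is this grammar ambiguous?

Unambiguous

Only V0, V1, V2 are reachable from V0; ignoring the rest: The grammar is stratified — V0 handles '*' (left-recursive), V1 handles '+', V2 atoms. Each operator has a fixed associativity and precedence level, so every string has one parse.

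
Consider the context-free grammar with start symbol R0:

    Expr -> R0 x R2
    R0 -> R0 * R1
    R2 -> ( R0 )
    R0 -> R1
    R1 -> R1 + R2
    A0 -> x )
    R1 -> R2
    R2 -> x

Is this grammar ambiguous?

Unambiguous

(Expr, A0 are unreachable from R0, so their rules don't affect L(R0).) The grammar is stratified — R0 handles '*' (left-recursive), R1 handles '+', R2 atoms. Each operator has a fixed associativity and precedence level, so every string has one parse.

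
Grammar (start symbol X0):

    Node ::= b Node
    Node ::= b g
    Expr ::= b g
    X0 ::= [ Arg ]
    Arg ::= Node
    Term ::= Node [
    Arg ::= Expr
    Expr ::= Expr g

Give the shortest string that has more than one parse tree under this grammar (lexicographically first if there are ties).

[ b g ]

length 4: [ b g ] has 2 parse trees

Two derivations of [ b g ]:
  X0 ⇒ [ Arg ] ⇒ [ Node ] ⇒ [ b g ]
  X0 ⇒ [ Arg ] ⇒ [ Expr ] ⇒ [ b g ]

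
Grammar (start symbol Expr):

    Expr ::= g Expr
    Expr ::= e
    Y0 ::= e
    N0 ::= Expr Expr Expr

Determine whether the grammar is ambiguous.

Unambiguous

(Y0, N0 are unreachable from Expr, so their rules don't affect L(Expr).) Each reachable nonterminal has at most one production per leading terminal, and all productions are right-linear; the derivation is determined token-by-token.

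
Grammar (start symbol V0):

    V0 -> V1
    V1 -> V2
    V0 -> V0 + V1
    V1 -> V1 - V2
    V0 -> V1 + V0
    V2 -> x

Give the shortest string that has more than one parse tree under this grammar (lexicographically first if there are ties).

x + x

length 1: no string has ≥2 trees
length 3: x + x has 2 parse trees

Two derivations of x + x:
  V0 ⇒ V0 + V1 ⇒ V1 + V1 ⇒ V2 + V1 ⇒ x + V1 ⇒ x + V2 ⇒ x + x
  V0 ⇒ V1 + V0 ⇒ V2 + V0 ⇒ x + V0 ⇒ x + V1 ⇒ x + V2 ⇒ x + x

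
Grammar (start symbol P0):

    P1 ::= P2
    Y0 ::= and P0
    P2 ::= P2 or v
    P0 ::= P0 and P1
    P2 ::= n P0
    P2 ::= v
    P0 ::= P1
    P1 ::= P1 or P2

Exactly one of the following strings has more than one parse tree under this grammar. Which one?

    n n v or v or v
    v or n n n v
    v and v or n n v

n n v or v or v: 24 trees
v or n n n v: 1 tree
v and v or n n v: 1 tree

n n v or v or v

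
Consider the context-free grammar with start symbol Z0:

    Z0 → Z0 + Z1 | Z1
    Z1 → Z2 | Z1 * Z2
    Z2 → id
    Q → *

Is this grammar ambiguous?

(Q is unreachable from Z0, so its rules don't affect L(Z0).) Z0 → Z0 + Z1 | Z1  ;  Z1 → Z1 * Z2 | Z2  — a left-associative chain with Z2 at the bottom. Each string factors uniquely by precedence.

Unambiguous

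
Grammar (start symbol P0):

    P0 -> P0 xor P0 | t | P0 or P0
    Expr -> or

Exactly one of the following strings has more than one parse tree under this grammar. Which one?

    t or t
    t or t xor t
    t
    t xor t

t or t: 1 tree
t or t xor t: 2 trees
t: 1 tree
t xor t: 1 tree

t or t xor t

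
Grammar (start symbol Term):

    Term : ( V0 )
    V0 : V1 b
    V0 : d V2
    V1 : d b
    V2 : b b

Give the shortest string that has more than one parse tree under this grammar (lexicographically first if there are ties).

( d b b )

length 5: ( d b b ) has 2 parse trees

Two derivations of ( d b b ):
  Term ⇒ ( V0 ) ⇒ ( V1 b ) ⇒ ( d b b )
  Term ⇒ ( V0 ) ⇒ ( d V2 ) ⇒ ( d b b )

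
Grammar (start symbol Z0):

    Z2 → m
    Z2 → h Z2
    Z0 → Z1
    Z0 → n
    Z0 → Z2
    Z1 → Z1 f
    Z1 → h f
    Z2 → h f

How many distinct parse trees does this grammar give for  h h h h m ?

1

Parse trees for h h h h m:
  [Z0 [Z2 h [Z2 h [Z2 h [Z2 h [Z2 m]]]]]]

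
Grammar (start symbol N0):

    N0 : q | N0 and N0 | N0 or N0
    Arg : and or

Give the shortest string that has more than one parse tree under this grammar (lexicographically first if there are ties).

q and q and q

length 1: no string has ≥2 trees
length 3: no string has ≥2 trees
length 5: q and q and q has 2 parse trees

Two derivations of q and q and q:
  N0 ⇒ N0 and N0 ⇒ q and N0 ⇒ q and N0 and N0 ⇒ q and q and N0 ⇒ q and q and q
  N0 ⇒ N0 and N0 ⇒ N0 and N0 and N0 ⇒ q and N0 and N0 ⇒ q and q and N0 ⇒ q and q and q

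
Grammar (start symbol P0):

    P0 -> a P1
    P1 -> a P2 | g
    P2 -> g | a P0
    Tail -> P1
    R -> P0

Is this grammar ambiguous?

Unambiguous

Only P0, P1, P2 are reachable from P0; ignoring the rest: Restricted to the reachable nonterminals, every rule has the form A → t or A → t B, and no two rules for the same A share a first terminal. The grammar encodes a DFA — one run per string.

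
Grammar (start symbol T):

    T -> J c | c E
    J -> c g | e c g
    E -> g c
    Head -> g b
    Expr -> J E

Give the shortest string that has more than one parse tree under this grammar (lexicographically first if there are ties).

length 3: c g c has 2 parse trees

Two derivations of c g c:
  T ⇒ J c ⇒ c g c
  T ⇒ c E ⇒ c g c

c g c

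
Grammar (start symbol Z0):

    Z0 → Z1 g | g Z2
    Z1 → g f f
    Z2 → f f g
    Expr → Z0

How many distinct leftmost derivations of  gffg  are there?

2

Parse trees for gffg:
  [Z0 [Z1 g f f] g]
  [Z0 g [Z2 f f g]]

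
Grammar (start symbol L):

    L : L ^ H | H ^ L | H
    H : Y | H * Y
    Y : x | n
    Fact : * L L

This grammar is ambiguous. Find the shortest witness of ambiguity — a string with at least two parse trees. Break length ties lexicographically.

n ^ n

length 1: no string has ≥2 trees
length 3: n ^ n has 2 parse trees

Two derivations of n ^ n:
  L ⇒ L ^ H ⇒ H ^ H ⇒ Y ^ H ⇒ n ^ H ⇒ n ^ Y ⇒ n ^ n
  L ⇒ H ^ L ⇒ Y ^ L ⇒ n ^ L ⇒ n ^ H ⇒ n ^ Y ⇒ n ^ n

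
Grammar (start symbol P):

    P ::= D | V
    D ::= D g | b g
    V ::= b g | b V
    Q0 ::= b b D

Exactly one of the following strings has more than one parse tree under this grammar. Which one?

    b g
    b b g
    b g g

b g: 2 trees
b b g: 1 tree
b g g: 1 tree

b g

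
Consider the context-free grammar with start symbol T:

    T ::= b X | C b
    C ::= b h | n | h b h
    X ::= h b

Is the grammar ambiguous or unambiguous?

Witness: b h b

Derivation 1: T ⇒ b X ⇒ b h b
Derivation 2: T ⇒ C b ⇒ b h b

Two distinct leftmost derivations for the same string.

Ambiguous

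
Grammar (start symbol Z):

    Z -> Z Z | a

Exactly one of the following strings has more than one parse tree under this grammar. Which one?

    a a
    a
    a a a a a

a a a a a

a a: 1 tree
a: 1 tree
a a a a a: 14 trees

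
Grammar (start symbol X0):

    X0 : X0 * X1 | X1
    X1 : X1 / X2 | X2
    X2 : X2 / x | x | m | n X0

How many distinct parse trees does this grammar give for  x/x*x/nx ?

2

Parse trees for x/x*x/nx:
  [X0 [X0 [X1 [X1 [X2 x]] / [X2 x]]] * [X1 [X1 [X2 x]] / [X2 n [X0 [X1 [X2 x]]]]]]
  [X0 [X0 [X1 [X2 [X2 x] / x]]] * [X1 [X1 [X2 x]] / [X2 n [X0 [X1 [X2 x]]]]]]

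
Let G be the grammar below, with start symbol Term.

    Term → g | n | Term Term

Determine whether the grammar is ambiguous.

Ambiguous

Witness: g g g

Derivation 1: Term ⇒ Term Term ⇒ g Term ⇒ g Term Term ⇒ g g Term ⇒ g g g
Derivation 2: Term ⇒ Term Term ⇒ Term Term Term ⇒ g Term Term ⇒ g g Term ⇒ g g g

Two distinct leftmost derivations for the same string.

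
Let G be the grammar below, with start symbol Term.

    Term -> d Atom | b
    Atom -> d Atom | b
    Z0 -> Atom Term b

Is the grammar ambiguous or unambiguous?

(Z0 is unreachable from Term, so its rules don't affect L(Term).) Restricted to the reachable nonterminals, every rule has the form A → t or A → t B, and no two rules for the same A share a first terminal. The grammar encodes a DFA — one run per string.

Unambiguous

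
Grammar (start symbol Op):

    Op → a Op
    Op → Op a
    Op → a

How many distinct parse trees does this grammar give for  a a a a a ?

Parse trees for a a a a a (showing first 6 of 16):
  [Op a [Op a [Op a [Op a [Op a]]]]]
  [Op a [Op a [Op a [Op [Op a] a]]]]
  [Op a [Op a [Op [Op a [Op a]] a]]]
  [Op a [Op a [Op [Op [Op a] a] a]]]
  [Op a [Op [Op a [Op a [Op a]]] a]]
  [Op a [Op [Op a [Op [Op a] a]] a]]

16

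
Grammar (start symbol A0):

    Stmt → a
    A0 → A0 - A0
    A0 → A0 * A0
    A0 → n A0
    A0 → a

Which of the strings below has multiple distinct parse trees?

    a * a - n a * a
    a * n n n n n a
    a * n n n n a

a * a - n a * a

a * a - n a * a: 7 trees
a * n n n n n a: 1 tree
a * n n n n a: 1 tree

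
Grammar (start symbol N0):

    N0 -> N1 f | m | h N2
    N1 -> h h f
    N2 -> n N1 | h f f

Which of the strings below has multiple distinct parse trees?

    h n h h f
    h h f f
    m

h h f f

h n h h f: 1 tree
h h f f: 2 trees
m: 1 tree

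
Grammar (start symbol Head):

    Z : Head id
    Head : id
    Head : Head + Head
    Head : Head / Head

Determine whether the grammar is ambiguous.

Witness: id + id + id

Derivation 1: Head ⇒ Head + Head ⇒ id + Head ⇒ id + Head + Head ⇒ id + id + Head ⇒ id + id + id
Derivation 2: Head ⇒ Head + Head ⇒ Head + Head + Head ⇒ id + Head + Head ⇒ id + id + Head ⇒ id + id + id

Two distinct leftmost derivations for the same string.

Ambiguous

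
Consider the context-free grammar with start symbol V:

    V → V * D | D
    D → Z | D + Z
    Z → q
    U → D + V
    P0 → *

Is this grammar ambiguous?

(U, P0 are unreachable from V, so their rules don't affect L(V).) This is a standard precedence ladder (V over D over Z), with each level left-recursive on its own operator ('*' at V, '+' at D). That structure is LR(1), hence unambiguous.

Unambiguous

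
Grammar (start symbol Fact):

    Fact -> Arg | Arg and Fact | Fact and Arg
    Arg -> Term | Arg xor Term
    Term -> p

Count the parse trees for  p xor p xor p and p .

2

Parse trees for p xor p xor p and p:
  [Fact [Arg [Arg [Arg [Term p]] xor [Term p]] xor [Term p]] and [Fact [Arg [Term p]]]]
  [Fact [Fact [Arg [Arg [Arg [Term p]] xor [Term p]] xor [Term p]]] and [Arg [Term p]]]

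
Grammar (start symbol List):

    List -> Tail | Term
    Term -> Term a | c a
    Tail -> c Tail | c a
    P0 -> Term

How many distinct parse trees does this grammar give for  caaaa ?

Parse trees for caaaa:
  [List [Term [Term [Term [Term c a] a] a] a]]

1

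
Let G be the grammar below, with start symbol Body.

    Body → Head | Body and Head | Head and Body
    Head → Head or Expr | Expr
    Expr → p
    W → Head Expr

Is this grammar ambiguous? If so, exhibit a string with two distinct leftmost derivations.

Witness: p and p

Derivation 1: Body ⇒ Body and Head ⇒ Head and Head ⇒ Expr and Head ⇒ p and Head ⇒ p and Expr ⇒ p and p
Derivation 2: Body ⇒ Head and Body ⇒ Expr and Body ⇒ p and Body ⇒ p and Head ⇒ p and Expr ⇒ p and p

Two distinct leftmost derivations for the same string.

Ambiguous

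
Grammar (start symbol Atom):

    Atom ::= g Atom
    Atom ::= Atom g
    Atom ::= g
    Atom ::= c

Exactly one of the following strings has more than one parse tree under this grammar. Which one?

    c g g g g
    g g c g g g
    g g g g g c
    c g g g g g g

c g g g g: 1 tree
g g c g g g: 10 trees
g g g g g c: 1 tree
c g g g g g g: 1 tree

g g c g g g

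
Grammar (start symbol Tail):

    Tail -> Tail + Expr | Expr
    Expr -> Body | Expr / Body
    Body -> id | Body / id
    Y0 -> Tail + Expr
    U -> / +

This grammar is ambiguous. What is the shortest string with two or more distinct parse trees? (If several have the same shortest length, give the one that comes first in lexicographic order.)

id / id

length 1: no string has ≥2 trees
length 3: id / id has 2 parse trees

Two derivations of id / id:
  Tail ⇒ Expr ⇒ Body ⇒ Body / id ⇒ id / id
  Tail ⇒ Expr ⇒ Expr / Body ⇒ Body / Body ⇒ id / Body ⇒ id / id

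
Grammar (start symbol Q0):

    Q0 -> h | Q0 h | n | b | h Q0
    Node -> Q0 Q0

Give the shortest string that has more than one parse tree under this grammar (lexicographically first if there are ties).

length 1: no string has ≥2 trees
length 2: h h has 2 parse trees

Two derivations of h h:
  Q0 ⇒ Q0 h ⇒ h h
  Q0 ⇒ h Q0 ⇒ h h

h h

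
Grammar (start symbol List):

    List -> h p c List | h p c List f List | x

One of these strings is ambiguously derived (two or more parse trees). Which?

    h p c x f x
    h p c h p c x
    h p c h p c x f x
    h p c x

h p c x f x: 1 tree
h p c h p c x: 1 tree
h p c h p c x f x: 2 trees
h p c x: 1 tree

h p c h p c x f x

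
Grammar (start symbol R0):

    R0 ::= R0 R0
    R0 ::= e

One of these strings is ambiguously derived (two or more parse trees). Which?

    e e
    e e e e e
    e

e e: 1 tree
e e e e e: 14 trees
e: 1 tree

e e e e e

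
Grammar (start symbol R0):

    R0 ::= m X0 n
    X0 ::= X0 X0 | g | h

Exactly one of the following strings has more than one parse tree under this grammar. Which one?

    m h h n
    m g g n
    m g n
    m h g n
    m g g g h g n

m g g g h g n

m h h n: 1 tree
m g g n: 1 tree
m g n: 1 tree
m h g n: 1 tree
m g g g h g n: 14 trees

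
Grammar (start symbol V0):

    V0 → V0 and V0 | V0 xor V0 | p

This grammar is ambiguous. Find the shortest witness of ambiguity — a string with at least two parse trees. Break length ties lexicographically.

length 1: no string has ≥2 trees
length 3: no string has ≥2 trees
length 5: p and p and p has 2 parse trees

Two derivations of p and p and p:
  V0 ⇒ V0 and V0 ⇒ V0 and V0 and V0 ⇒ p and V0 and V0 ⇒ p and p and V0 ⇒ p and p and p
  V0 ⇒ V0 and V0 ⇒ p and V0 ⇒ p and V0 and V0 ⇒ p and p and V0 ⇒ p and p and p

p and p and p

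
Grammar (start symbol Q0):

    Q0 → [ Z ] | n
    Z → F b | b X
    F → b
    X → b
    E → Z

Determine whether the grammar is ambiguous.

Witness: [ b b ]

Derivation 1: Q0 ⇒ [ Z ] ⇒ [ F b ] ⇒ [ b b ]
Derivation 2: Q0 ⇒ [ Z ] ⇒ [ b X ] ⇒ [ b b ]

Two distinct leftmost derivations for the same string.

Ambiguous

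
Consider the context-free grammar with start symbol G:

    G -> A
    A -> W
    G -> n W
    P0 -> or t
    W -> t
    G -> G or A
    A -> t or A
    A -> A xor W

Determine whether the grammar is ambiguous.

Ambiguous

Witness: t or t

Derivation 1: G ⇒ A ⇒ t or A ⇒ t or W ⇒ t or t
Derivation 2: G ⇒ G or A ⇒ A or A ⇒ W or A ⇒ t or A ⇒ t or W ⇒ t or t

Two distinct leftmost derivations for the same string.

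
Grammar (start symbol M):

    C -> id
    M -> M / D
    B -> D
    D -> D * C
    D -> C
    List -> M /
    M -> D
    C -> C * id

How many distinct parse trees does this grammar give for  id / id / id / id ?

1

Parse trees for id / id / id / id:
  [M [M [M [M [D [C id]]] / [D [C id]]] / [D [C id]]] / [D [C id]]]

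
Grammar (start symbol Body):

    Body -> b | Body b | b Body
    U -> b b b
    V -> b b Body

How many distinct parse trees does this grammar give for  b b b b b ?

16

Parse trees for b b b b b (showing first 6 of 16):
  [Body [Body [Body [Body [Body b] b] b] b] b]
  [Body [Body [Body [Body b [Body b]] b] b] b]
  [Body [Body [Body b [Body [Body b] b]] b] b]
  [Body [Body [Body b [Body b [Body b]]] b] b]
  [Body [Body b [Body [Body [Body b] b] b]] b]
  [Body [Body b [Body [Body b [Body b]] b]] b]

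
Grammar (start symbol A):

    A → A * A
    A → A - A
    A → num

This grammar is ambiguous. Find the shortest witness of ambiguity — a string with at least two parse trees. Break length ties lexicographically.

num * num * num

length 1: no string has ≥2 trees
length 3: no string has ≥2 trees
length 5: num * num * num has 2 parse trees

Two derivations of num * num * num:
  A ⇒ A * A ⇒ A * A * A ⇒ num * A * A ⇒ num * num * A ⇒ num * num * num
  A ⇒ A * A ⇒ num * A ⇒ num * A * A ⇒ num * num * A ⇒ num * num * num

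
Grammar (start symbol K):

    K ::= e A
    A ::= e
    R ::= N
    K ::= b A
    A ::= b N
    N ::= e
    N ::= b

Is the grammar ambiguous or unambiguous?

Unambiguous

(R is unreachable from K, so its rules don't affect L(K).) Restricted to the reachable nonterminals, every rule has the form A → t or A → t B, and no two rules for the same A share a first terminal. The grammar encodes a DFA — one run per string.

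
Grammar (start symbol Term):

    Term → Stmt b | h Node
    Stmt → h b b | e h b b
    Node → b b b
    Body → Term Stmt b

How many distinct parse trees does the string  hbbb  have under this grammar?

2

Parse trees for hbbb:
  [Term [Stmt h b b] b]
  [Term h [Node b b b]]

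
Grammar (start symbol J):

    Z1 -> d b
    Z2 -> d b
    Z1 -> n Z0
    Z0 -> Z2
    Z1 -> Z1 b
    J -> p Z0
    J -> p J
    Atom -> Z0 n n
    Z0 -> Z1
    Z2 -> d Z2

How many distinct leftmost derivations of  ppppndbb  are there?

3

Parse trees for ppppndbb:
  [J p [J p [J p [J p [Z0 [Z1 n [Z0 [Z1 [Z1 d b] b]]]]]]]]
  [J p [J p [J p [J p [Z0 [Z1 [Z1 n [Z0 [Z2 d b]]] b]]]]]]
  [J p [J p [J p [J p [Z0 [Z1 [Z1 n [Z0 [Z1 d b]]] b]]]]]]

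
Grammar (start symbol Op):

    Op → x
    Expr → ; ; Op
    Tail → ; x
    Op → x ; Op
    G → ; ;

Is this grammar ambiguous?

Only Op is reachable from Op; ignoring the rest: The reachable grammar is A → atom sep A | atom. Each atom is followed by either the separator (recurse) or end-of-string (stop) — no choice point.

Unambiguous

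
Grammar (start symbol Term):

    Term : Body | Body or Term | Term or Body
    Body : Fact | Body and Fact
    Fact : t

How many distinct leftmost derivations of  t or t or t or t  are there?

8

Parse trees for t or t or t or t:
  [Term [Body [Fact t]] or [Term [Body [Fact t]] or [Term [Body [Fact t]] or [Term [Body [Fact t]]]]]]
  [Term [Body [Fact t]] or [Term [Body [Fact t]] or [Term [Term [Body [Fact t]]] or [Body [Fact t]]]]]
  [Term [Body [Fact t]] or [Term [Term [Body [Fact t]] or [Term [Body [Fact t]]]] or [Body [Fact t]]]]
  [Term [Body [Fact t]] or [Term [Term [Term [Body [Fact t]]] or [Body [Fact t]]] or [Body [Fact t]]]]
  [Term [Term [Body [Fact t]] or [Term [Body [Fact t]] or [Term [Body [Fact t]]]]] or [Body [Fact t]]]
  [Term [Term [Body [Fact t]] or [Term [Term [Body [Fact t]]] or [Body [Fact t]]]] or [Body [Fact t]]]
  [Term [Term [Term [Body [Fact t]] or [Term [Body [Fact t]]]] or [Body [Fact t]]] or [Body [Fact t]]]
  [Term [Term [Term [Term [Body [Fact t]]] or [Body [Fact t]]] or [Body [Fact t]]] or [Body [Fact t]]]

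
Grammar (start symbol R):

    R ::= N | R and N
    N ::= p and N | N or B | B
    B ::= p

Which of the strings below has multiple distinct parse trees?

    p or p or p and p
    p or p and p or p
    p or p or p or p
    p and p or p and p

p or p or p and p: 1 tree
p or p and p or p: 1 tree
p or p or p or p: 1 tree
p and p or p and p: 3 trees

p and p or p and p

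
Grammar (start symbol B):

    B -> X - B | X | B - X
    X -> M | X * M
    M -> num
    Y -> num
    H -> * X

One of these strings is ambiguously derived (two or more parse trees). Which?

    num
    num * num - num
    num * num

num: 1 tree
num * num - num: 2 trees
num * num: 1 tree

num * num - num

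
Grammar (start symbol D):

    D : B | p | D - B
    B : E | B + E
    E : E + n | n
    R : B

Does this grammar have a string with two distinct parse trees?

Ambiguous

Witness: n + n

Derivation 1: D ⇒ B ⇒ E ⇒ E + n ⇒ n + n
Derivation 2: D ⇒ B ⇒ B + E ⇒ E + E ⇒ n + E ⇒ n + n

Two distinct leftmost derivations for the same string.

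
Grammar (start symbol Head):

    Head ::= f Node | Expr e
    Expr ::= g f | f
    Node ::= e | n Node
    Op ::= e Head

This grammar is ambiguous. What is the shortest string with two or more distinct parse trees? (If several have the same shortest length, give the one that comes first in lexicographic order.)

length 2: f e has 2 parse trees

Two derivations of f e:
  Head ⇒ f Node ⇒ f e
  Head ⇒ Expr e ⇒ f e

f e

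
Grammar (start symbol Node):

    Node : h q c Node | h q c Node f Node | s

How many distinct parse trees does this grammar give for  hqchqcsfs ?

2

Parse trees for hqchqcsfs:
  [Node h q c [Node h q c [Node s] f [Node s]]]
  [Node h q c [Node h q c [Node s]] f [Node s]]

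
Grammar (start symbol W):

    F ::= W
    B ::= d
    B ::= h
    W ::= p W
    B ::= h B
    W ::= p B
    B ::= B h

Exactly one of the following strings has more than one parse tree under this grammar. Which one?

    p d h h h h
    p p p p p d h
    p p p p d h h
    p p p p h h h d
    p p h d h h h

p p h d h h h

p d h h h h: 1 tree
p p p p p d h: 1 tree
p p p p d h h: 1 tree
p p p p h h h d: 1 tree
p p h d h h h: 4 trees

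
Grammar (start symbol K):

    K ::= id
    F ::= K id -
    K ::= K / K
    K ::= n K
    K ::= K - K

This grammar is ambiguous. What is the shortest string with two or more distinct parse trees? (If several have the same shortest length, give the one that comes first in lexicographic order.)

length 1: no string has ≥2 trees
length 2: no string has ≥2 trees
length 3: no string has ≥2 trees
length 4: n id - id has 2 parse trees

Two derivations of n id - id:
  K ⇒ n K ⇒ n K - K ⇒ n id - K ⇒ n id - id
  K ⇒ K - K ⇒ n K - K ⇒ n id - K ⇒ n id - id

n id - id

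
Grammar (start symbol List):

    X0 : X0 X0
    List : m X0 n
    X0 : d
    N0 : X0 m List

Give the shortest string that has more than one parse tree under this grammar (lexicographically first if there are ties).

length 3: no string has ≥2 trees
length 4: no string has ≥2 trees
length 5: m d d d n has 2 parse trees

Two derivations of m d d d n:
  List ⇒ m X0 n ⇒ m X0 X0 n ⇒ m X0 X0 X0 n ⇒ m d X0 X0 n ⇒ m d d X0 n ⇒ m d d d n
  List ⇒ m X0 n ⇒ m X0 X0 n ⇒ m d X0 n ⇒ m d X0 X0 n ⇒ m d d X0 n ⇒ m d d d n

m d d d n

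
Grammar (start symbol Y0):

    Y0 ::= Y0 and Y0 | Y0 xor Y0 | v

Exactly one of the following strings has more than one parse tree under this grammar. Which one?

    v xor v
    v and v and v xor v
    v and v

v xor v: 1 tree
v and v and v xor v: 5 trees
v and v: 1 tree

v and v and v xor v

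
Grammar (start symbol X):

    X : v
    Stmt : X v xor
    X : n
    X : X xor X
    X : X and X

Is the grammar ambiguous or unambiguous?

Witness: n and n and n

Derivation 1: X ⇒ X and X ⇒ n and X ⇒ n and X and X ⇒ n and n and X ⇒ n and n and n
Derivation 2: X ⇒ X and X ⇒ X and X and X ⇒ n and X and X ⇒ n and n and X ⇒ n and n and n

Two distinct leftmost derivations for the same string.

Ambiguous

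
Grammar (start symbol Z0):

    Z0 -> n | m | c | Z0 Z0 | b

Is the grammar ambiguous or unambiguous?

Ambiguous

Witness: b b b

Derivation 1: Z0 ⇒ Z0 Z0 ⇒ Z0 Z0 Z0 ⇒ b Z0 Z0 ⇒ b b Z0 ⇒ b b b
Derivation 2: Z0 ⇒ Z0 Z0 ⇒ b Z0 ⇒ b Z0 Z0 ⇒ b b Z0 ⇒ b b b

Two distinct leftmost derivations for the same string.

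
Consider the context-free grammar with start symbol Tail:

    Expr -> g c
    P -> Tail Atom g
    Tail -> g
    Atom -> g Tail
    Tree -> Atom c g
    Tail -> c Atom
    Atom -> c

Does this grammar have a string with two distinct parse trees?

Only Tail, Atom are reachable from Tail; ignoring the rest: The reachable rules are right-linear with at most one rule per (nonterminal, next-terminal) pair. Each input token forces the next rule, so parsing is deterministic.

Unambiguous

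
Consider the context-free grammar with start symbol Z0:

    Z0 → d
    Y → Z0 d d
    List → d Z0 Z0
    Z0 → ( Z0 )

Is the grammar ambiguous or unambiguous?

(List, Y are unreachable from Z0, so their rules don't affect L(Z0).) Each string is a nest of matched brackets around a single atom. An opening bracket forces the recursive rule; an atom forces the base rule.

Unambiguous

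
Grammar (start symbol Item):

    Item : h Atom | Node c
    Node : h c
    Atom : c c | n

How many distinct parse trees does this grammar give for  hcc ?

Parse trees for hcc:
  [Item h [Atom c c]]
  [Item [Node h c] c]

2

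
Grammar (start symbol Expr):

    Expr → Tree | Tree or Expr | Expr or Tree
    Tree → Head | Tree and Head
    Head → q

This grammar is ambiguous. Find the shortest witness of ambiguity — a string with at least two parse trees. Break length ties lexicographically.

q or q

length 1: no string has ≥2 trees
length 3: q or q has 2 parse trees

Two derivations of q or q:
  Expr ⇒ Tree or Expr ⇒ Head or Expr ⇒ q or Expr ⇒ q or Tree ⇒ q or Head ⇒ q or q
  Expr ⇒ Expr or Tree ⇒ Tree or Tree ⇒ Head or Tree ⇒ q or Tree ⇒ q or Head ⇒ q or q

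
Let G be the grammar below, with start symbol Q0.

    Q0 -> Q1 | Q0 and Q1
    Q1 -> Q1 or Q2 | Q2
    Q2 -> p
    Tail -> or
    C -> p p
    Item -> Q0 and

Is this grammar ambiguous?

Unambiguous

Only Q0, Q1, Q2 are reachable from Q0; ignoring the rest: Q0 → Q0 and Q1 | Q1  ;  Q1 → Q1 or Q2 | Q2  — a left-associative chain with Q2 at the bottom. Each string factors uniquely by precedence.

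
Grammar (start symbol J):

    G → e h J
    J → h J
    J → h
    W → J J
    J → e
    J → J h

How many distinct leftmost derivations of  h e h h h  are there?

4

Parse trees for h e h h h:
  [J h [J [J [J [J e] h] h] h]]
  [J [J h [J [J [J e] h] h]] h]
  [J [J [J h [J [J e] h]] h] h]
  [J [J [J [J h [J e]] h] h] h]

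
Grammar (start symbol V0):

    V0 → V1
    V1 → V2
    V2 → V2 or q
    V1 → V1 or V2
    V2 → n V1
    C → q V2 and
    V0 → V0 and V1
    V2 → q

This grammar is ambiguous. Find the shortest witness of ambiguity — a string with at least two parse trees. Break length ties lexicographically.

length 1: no string has ≥2 trees
length 2: no string has ≥2 trees
length 3: q or q has 2 parse trees

Two derivations of q or q:
  V0 ⇒ V1 ⇒ V2 ⇒ V2 or q ⇒ q or q
  V0 ⇒ V1 ⇒ V1 or V2 ⇒ V2 or V2 ⇒ q or V2 ⇒ q or q

q or q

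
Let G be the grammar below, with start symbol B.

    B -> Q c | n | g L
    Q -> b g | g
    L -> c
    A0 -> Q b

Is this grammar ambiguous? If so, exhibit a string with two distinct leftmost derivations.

Ambiguous

Witness: g c

Derivation 1: B ⇒ Q c ⇒ g c
Derivation 2: B ⇒ g L ⇒ g c

Two distinct leftmost derivations for the same string.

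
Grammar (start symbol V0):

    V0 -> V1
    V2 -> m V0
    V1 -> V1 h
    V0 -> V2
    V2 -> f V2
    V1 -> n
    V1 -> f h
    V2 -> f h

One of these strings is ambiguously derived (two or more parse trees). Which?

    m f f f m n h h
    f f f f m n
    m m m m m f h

m m m m m f h

m f f f m n h h: 1 tree
f f f f m n: 1 tree
m m m m m f h: 2 trees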